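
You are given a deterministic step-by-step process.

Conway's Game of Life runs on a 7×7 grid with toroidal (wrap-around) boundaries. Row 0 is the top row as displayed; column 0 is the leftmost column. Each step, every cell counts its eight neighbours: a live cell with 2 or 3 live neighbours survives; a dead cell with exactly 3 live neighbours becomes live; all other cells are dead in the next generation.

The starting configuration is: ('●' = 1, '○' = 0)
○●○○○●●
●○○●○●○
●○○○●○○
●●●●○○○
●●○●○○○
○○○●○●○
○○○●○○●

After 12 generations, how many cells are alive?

12

gen 0: ○●○○○●●
●○○●○●○
●○○○●○○
●●●●○○○
●●○●○○○
○○○●○●○
○○○●○○●
gen 1: ○○●○○●○
●●○○○●○
●○○○●○○
○○○●●○●
●○○●○○●
●○○●○○●
●○●○○○●
gen 2: ○○●○○●○
●●○○●●○
●●○●●○○
○○○●●○●
○○●●○○○
○○●●○●○
●○●●○●○
gen 3: ●○●○○●○
●○○○○●○
○●○○○○○
●●○○○●○
○○○○○●○
○○○○○○●
○○○○○●○
gen 4: ○●○○●●○
●○○○○○○
○●○○○○○
●●○○○○●
●○○○○●○
○○○○○●●
○○○○○●○
gen 5: ○○○○●●●
●●○○○○○
○●○○○○●
○●○○○○●
○●○○○●○
○○○○●●○
○○○○○○○
gen 6: ●○○○○●●
○●○○○○○
○●●○○○●
○●●○○●●
●○○○●●●
○○○○●●○
○○○○○○●
gen 7: ●○○○○●●
○●●○○●○
○○○○○●●
○○●●●○○
●●○●○○○
●○○○●○○
●○○○●○○
gen 8: ●○○○●●○
○●○○●○○
○●○○○●●
●●●●●●●
●●○○○○○
●○○●●○●
●●○○●○○
gen 9: ●○○●●●●
○●○○●○○
○○○○○○○
○○○●●○○
○○○○○○○
○○●●●●●
○●○○○○○
gen 10: ●●●●●●●
●○○●●○●
○○○●●○○
○○○○○○○
○○●○○○○
○○●●●●○
○●○○○○○
gen 11: ○○○○○○○
○○○○○○○
○○○●●●○
○○○●○○○
○○●○●○○
○●●●●○○
○○○○○○○
gen 12: ○○○○○○○
○○○○●○○
○○○●●○○
○○●○○●○
○●○○●○○
○●●○●○○
○○●●○○○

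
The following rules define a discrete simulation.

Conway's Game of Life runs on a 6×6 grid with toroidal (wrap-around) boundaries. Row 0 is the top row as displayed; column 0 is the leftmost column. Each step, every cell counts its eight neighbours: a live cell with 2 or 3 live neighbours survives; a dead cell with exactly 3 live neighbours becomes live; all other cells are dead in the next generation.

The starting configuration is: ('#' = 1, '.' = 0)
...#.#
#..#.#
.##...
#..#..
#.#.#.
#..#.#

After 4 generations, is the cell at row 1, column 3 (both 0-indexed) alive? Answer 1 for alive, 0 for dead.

0

gen 0: ...#.#
#..#.#
.##...
#..#..
#.#.#.
#..#.#
gen 1: ..##..
##.#.#
.#####
#..#.#
#.#.#.
####..
gen 2: .....#
.....#
......
......
....#.
#...##
gen 3: ......
......
......
......
....#.
#...#.
gen 4: ......
......
......
......
.....#
.....#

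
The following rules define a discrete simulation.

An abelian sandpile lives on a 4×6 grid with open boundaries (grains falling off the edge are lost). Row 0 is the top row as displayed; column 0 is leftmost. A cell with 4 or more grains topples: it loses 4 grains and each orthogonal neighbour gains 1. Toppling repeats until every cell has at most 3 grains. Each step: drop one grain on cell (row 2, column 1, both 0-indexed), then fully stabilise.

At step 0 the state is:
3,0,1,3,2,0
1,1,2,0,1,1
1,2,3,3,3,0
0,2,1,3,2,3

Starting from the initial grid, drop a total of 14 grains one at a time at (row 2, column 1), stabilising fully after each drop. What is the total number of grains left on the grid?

0) 3,0,1,3,2,0
1,1,2,0,1,1
1,2,3,3,3,0
0,2,1,3,2,3
1) 3,0,1,3,2,0
1,1,2,0,1,1
1,3,3,3,3,0
0,2,1,3,2,3
2) 3,0,1,3,2,0
1,2,3,1,2,1
2,1,1,2,1,2
0,3,3,1,1,0
3) 3,0,1,3,2,0
1,2,3,1,2,1
2,2,1,2,1,2
0,3,3,1,1,0
4) 3,0,1,3,2,0
1,2,3,1,2,1
2,3,1,2,1,2
0,3,3,1,1,0
5) 3,0,1,3,2,0
1,3,3,1,2,1
3,1,3,2,1,2
1,1,0,2,1,0
6) 3,0,1,3,2,0
1,3,3,1,2,1
3,2,3,2,1,2
1,1,0,2,1,0
7) 3,0,1,3,2,0
1,3,3,1,2,1
3,3,3,2,1,2
1,1,0,2,1,0
8) 3,1,2,3,2,0
3,1,1,2,2,1
0,3,1,3,1,2
2,2,1,2,1,0
9) 3,1,2,3,2,0
3,2,1,2,2,1
1,0,2,3,1,2
2,3,1,2,1,0
10) 3,1,2,3,2,0
3,2,1,2,2,1
1,1,2,3,1,2
2,3,1,2,1,0
11) 3,1,2,3,2,0
3,2,1,2,2,1
1,2,2,3,1,2
2,3,1,2,1,0
12) 3,1,2,3,2,0
3,2,1,2,2,1
1,3,2,3,1,2
2,3,1,2,1,0
13) 3,1,2,3,2,0
3,3,1,2,2,1
2,1,3,3,1,2
3,0,2,2,1,0
14) 3,1,2,3,2,0
3,3,1,2,2,1
2,2,3,3,1,2
3,0,2,2,1,0

44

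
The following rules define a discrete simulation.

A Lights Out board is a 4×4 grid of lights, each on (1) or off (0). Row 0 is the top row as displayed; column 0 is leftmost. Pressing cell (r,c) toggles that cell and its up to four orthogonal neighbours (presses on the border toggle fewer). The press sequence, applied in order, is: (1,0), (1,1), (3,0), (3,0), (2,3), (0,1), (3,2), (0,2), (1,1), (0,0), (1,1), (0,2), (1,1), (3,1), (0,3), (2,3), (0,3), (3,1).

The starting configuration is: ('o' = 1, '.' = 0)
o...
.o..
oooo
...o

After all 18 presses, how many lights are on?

6

gen 0: o...
.o..
oooo
...o
gen 1: ....
o...
.ooo
...o
gen 2: .o..
.oo.
..oo
...o
gen 3: .o..
.oo.
o.oo
oo.o
gen 4: .o..
.oo.
..oo
...o
gen 5: .o..
.ooo
....
....
gen 6: o.o.
..oo
....
....
gen 7: o.o.
..oo
..o.
.ooo
gen 8: oo.o
...o
..o.
.ooo
gen 9: o..o
oooo
.oo.
.ooo
gen 10: .o.o
.ooo
.oo.
.ooo
gen 11: ...o
o..o
..o.
.ooo
gen 12: .oo.
o.oo
..o.
.ooo
gen 13: ..o.
.o.o
.oo.
.ooo
gen 14: ..o.
.o.o
..o.
o..o
gen 15: ...o
.o..
..o.
o..o
gen 16: ...o
.o.o
...o
o...
gen 17: ..o.
.o..
...o
o...
gen 18: ..o.
.o..
.o.o
.oo.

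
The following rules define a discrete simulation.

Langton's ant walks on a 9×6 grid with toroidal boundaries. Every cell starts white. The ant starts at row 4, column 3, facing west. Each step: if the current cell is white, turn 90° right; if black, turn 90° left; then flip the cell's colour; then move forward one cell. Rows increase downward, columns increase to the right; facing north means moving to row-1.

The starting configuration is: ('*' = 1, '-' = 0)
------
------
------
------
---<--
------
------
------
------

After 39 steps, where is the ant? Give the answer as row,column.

k=0  ------
------
------
------
---<--
------
------
------
------
k=1  ------
------
------
---^--
---*--
------
------
------
------
k=2  ------
------
------
---*>-
---*--
------
------
------
------
k=3  ------
------
------
---**-
---*v-
------
------
------
------
k=4  ------
------
------
---**-
---<*-
------
------
------
------
k=5  ------
------
------
---**-
----*-
---v--
------
------
------
k=6  ------
------
------
---**-
----*-
--<*--
------
------
------
k=7  ------
------
------
---**-
--^-*-
--**--
------
------
------
k=8  ------
------
------
---**-
--*>*-
--**--
------
------
------
k=9  ------
------
------
---**-
--***-
--*v--
------
------
------
k=10  ------
------
------
---**-
--***-
--*->-
------
------
------
k=11  ------
------
------
---**-
--***-
--*-*-
----v-
------
------
k=12  ------
------
------
---**-
--***-
--*-*-
---<*-
------
------
k=13  ------
------
------
---**-
--***-
--*^*-
---**-
------
------
k=14  ------
------
------
---**-
--***-
--**>-
---**-
------
------
k=15  ------
------
------
---**-
--**^-
--**--
---**-
------
------
k=16  ------
------
------
---**-
--*<--
--**--
---**-
------
------
k=17  ------
------
------
---**-
--*---
--*v--
---**-
------
------
k=18  ------
------
------
---**-
--*---
--*->-
---**-
------
------
k=19  ------
------
------
---**-
--*---
--*-*-
---*v-
------
------
k=20  ------
------
------
---**-
--*---
--*-*-
---*->
------
------
k=21  ------
------
------
---**-
--*---
--*-*-
---*-*
-----v
------
k=22  ------
------
------
---**-
--*---
--*-*-
---*-*
----<*
------
k=23  ------
------
------
---**-
--*---
--*-*-
---*^*
----**
------
k=24  ------
------
------
---**-
--*---
--*-*-
---**>
----**
------
k=25  ------
------
------
---**-
--*---
--*-*^
---**-
----**
------
k=26  ------
------
------
---**-
--*---
>-*-**
---**-
----**
------
k=27  ------
------
------
---**-
--*---
*-*-**
v--**-
----**
------
k=28  ------
------
------
---**-
--*---
*-*-**
*--**<
----**
------
k=29  ------
------
------
---**-
--*---
*-*-*^
*--***
----**
------
k=30  ------
------
------
---**-
--*---
*-*-<-
*--***
----**
------
k=31  ------
------
------
---**-
--*---
*-*---
*--*v*
----**
------
k=32  ------
------
------
---**-
--*---
*-*---
*--*->
----**
------
k=33  ------
------
------
---**-
--*---
*-*--^
*--*--
----**
------
k=34  ------
------
------
---**-
--*---
>-*--*
*--*--
----**
------
k=35  ------
------
------
---**-
^-*---
--*--*
*--*--
----**
------
k=36  ------
------
------
---**-
*>*---
--*--*
*--*--
----**
------
k=37  ------
------
------
---**-
***---
-v*--*
*--*--
----**
------
k=38  ------
------
------
---**-
***---
<**--*
*--*--
----**
------
k=39  ------
------
------
---**-
^**---
***--*
*--*--
----**
------

4,0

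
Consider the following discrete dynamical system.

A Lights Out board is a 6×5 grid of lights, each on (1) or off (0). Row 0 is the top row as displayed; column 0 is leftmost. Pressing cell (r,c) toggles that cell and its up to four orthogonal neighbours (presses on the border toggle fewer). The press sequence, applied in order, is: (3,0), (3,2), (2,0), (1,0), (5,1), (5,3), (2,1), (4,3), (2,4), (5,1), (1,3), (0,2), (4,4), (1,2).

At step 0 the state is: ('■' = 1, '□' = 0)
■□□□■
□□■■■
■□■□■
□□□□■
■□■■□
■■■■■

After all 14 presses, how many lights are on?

t=0: ■□□□■
□□■■■
■□■□■
□□□□■
■□■■□
■■■■■
t=1: ■□□□■
□□■■■
□□■□■
■■□□■
□□■■□
■■■■■
t=2: ■□□□■
□□■■■
□□□□■
■□■■■
□□□■□
■■■■■
t=3: ■□□□■
■□■■■
■■□□■
□□■■■
□□□■□
■■■■■
t=4: □□□□■
□■■■■
□■□□■
□□■■■
□□□■□
■■■■■
t=5: □□□□■
□■■■■
□■□□■
□□■■■
□■□■□
□□□■■
t=6: □□□□■
□■■■■
□■□□■
□□■■■
□■□□□
□□■□□
t=7: □□□□■
□□■■■
■□■□■
□■■■■
□■□□□
□□■□□
t=8: □□□□■
□□■■■
■□■□■
□■■□■
□■■■■
□□■■□
t=9: □□□□■
□□■■□
■□■■□
□■■□□
□■■■■
□□■■□
t=10: □□□□■
□□■■□
■□■■□
□■■□□
□□■■■
■■□■□
t=11: □□□■■
□□□□■
■□■□□
□■■□□
□□■■■
■■□■□
t=12: □■■□■
□□■□■
■□■□□
□■■□□
□□■■■
■■□■□
t=13: □■■□■
□□■□■
■□■□□
□■■□■
□□■□□
■■□■■
t=14: □■□□■
□■□■■
■□□□□
□■■□■
□□■□□
■■□■■

14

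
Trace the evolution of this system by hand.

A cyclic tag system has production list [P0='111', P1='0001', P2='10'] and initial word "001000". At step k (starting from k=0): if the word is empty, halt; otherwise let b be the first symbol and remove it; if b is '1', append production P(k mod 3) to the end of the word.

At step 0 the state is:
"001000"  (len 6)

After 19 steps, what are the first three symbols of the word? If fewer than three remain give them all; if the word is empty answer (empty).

110

k=0  "001000"  (len 6)
k=1  "01000"  (len 5)
k=2  "1000"  (len 4)
k=3  "00010"  (len 5)
k=4  "0010"  (len 4)
k=5  "010"  (len 3)
k=6  "10"  (len 2)
k=7  "0111"  (len 4)
k=8  "111"  (len 3)
k=9  "1110"  (len 4)
k=10  "110111"  (len 6)
k=11  "101110001"  (len 9)
k=12  "0111000110"  (len 10)
k=13  "111000110"  (len 9)
k=14  "110001100001"  (len 12)
k=15  "1000110000110"  (len 13)
k=16  "000110000110111"  (len 15)
k=17  "00110000110111"  (len 14)
k=18  "0110000110111"  (len 13)
k=19  "110000110111"  (len 12)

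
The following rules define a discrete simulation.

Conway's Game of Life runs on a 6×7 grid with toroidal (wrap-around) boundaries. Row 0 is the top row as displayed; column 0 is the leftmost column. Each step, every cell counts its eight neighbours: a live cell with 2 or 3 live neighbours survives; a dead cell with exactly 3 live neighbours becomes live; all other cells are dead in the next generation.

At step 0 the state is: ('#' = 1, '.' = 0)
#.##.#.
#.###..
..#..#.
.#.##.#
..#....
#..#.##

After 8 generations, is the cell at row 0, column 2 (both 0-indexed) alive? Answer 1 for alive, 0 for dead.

0

[0] #.##.#.
#.###..
..#..#.
.#.##.#
..#....
#..#.##
[1] #....#.
.....#.
#....##
.#.###.
.##....
#..#.#.
[2] .....#.
#...##.
#......
.#.###.
##...##
#.#.#..
[3] .#.#.#.
....##.
##.#...
.##.##.
.......
#...#..
[4] ...#.##
##.#.##
##.#..#
#####..
.#.###.
....#..
[5] ..##...
.#.#...
.......
.......
##...#.
..#...#
[6] .#.#...
...#...
.......
.......
##....#
#.##..#
[7] ##.##..
..#....
.......
#......
.##...#
...#..#
[8] ##.##..
.###...
.......
##.....
.##...#
...####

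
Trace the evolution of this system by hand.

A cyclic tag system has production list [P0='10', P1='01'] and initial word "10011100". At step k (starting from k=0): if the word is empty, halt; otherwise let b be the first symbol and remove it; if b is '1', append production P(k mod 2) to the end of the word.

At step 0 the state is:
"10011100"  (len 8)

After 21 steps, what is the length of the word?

9

step 0: "10011100"  (len 8)
step 1: "001110010"  (len 9)
step 2: "01110010"  (len 8)
step 3: "1110010"  (len 7)
step 4: "11001001"  (len 8)
step 5: "100100110"  (len 9)
step 6: "0010011001"  (len 10)
step 7: "010011001"  (len 9)
step 8: "10011001"  (len 8)
step 9: "001100110"  (len 9)
step 10: "01100110"  (len 8)
step 11: "1100110"  (len 7)
step 12: "10011001"  (len 8)
step 13: "001100110"  (len 9)
step 14: "01100110"  (len 8)
step 15: "1100110"  (len 7)
step 16: "10011001"  (len 8)
step 17: "001100110"  (len 9)
step 18: "01100110"  (len 8)
step 19: "1100110"  (len 7)
step 20: "10011001"  (len 8)
step 21: "001100110"  (len 9)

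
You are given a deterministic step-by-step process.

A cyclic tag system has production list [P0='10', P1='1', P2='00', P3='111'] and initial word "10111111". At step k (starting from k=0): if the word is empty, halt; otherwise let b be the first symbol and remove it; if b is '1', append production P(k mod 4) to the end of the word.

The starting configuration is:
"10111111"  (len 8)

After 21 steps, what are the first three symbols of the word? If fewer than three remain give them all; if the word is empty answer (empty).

111

0) "10111111"  (len 8)
1) "011111110"  (len 9)
2) "11111110"  (len 8)
3) "111111000"  (len 9)
4) "11111000111"  (len 11)
5) "111100011110"  (len 12)
6) "111000111101"  (len 12)
7) "1100011110100"  (len 13)
8) "100011110100111"  (len 15)
9) "0001111010011110"  (len 16)
10) "001111010011110"  (len 15)
11) "01111010011110"  (len 14)
12) "1111010011110"  (len 13)
13) "11101001111010"  (len 14)
14) "11010011110101"  (len 14)
15) "101001111010100"  (len 15)
16) "01001111010100111"  (len 17)
17) "1001111010100111"  (len 16)
18) "0011110101001111"  (len 16)
19) "011110101001111"  (len 15)
20) "11110101001111"  (len 14)
21) "111010100111110"  (len 15)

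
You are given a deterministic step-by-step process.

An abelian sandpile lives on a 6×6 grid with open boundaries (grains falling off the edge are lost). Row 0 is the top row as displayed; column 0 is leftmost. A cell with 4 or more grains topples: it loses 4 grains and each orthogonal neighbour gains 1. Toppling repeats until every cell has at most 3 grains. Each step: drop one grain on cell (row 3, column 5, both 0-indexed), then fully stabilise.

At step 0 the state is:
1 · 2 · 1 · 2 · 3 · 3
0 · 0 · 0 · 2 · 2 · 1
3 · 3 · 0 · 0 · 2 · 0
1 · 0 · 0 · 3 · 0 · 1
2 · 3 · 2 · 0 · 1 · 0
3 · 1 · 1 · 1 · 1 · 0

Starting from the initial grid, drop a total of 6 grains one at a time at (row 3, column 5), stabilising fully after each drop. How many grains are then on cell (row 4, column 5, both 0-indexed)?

t=0: 1 · 2 · 1 · 2 · 3 · 3
0 · 0 · 0 · 2 · 2 · 1
3 · 3 · 0 · 0 · 2 · 0
1 · 0 · 0 · 3 · 0 · 1
2 · 3 · 2 · 0 · 1 · 0
3 · 1 · 1 · 1 · 1 · 0
t=1: 1 · 2 · 1 · 2 · 3 · 3
0 · 0 · 0 · 2 · 2 · 1
3 · 3 · 0 · 0 · 2 · 0
1 · 0 · 0 · 3 · 0 · 2
2 · 3 · 2 · 0 · 1 · 0
3 · 1 · 1 · 1 · 1 · 0
t=2: 1 · 2 · 1 · 2 · 3 · 3
0 · 0 · 0 · 2 · 2 · 1
3 · 3 · 0 · 0 · 2 · 0
1 · 0 · 0 · 3 · 0 · 3
2 · 3 · 2 · 0 · 1 · 0
3 · 1 · 1 · 1 · 1 · 0
t=3: 1 · 2 · 1 · 2 · 3 · 3
0 · 0 · 0 · 2 · 2 · 1
3 · 3 · 0 · 0 · 2 · 1
1 · 0 · 0 · 3 · 1 · 0
2 · 3 · 2 · 0 · 1 · 1
3 · 1 · 1 · 1 · 1 · 0
t=4: 1 · 2 · 1 · 2 · 3 · 3
0 · 0 · 0 · 2 · 2 · 1
3 · 3 · 0 · 0 · 2 · 1
1 · 0 · 0 · 3 · 1 · 1
2 · 3 · 2 · 0 · 1 · 1
3 · 1 · 1 · 1 · 1 · 0
t=5: 1 · 2 · 1 · 2 · 3 · 3
0 · 0 · 0 · 2 · 2 · 1
3 · 3 · 0 · 0 · 2 · 1
1 · 0 · 0 · 3 · 1 · 2
2 · 3 · 2 · 0 · 1 · 1
3 · 1 · 1 · 1 · 1 · 0
t=6: 1 · 2 · 1 · 2 · 3 · 3
0 · 0 · 0 · 2 · 2 · 1
3 · 3 · 0 · 0 · 2 · 1
1 · 0 · 0 · 3 · 1 · 3
2 · 3 · 2 · 0 · 1 · 1
3 · 1 · 1 · 1 · 1 · 0

1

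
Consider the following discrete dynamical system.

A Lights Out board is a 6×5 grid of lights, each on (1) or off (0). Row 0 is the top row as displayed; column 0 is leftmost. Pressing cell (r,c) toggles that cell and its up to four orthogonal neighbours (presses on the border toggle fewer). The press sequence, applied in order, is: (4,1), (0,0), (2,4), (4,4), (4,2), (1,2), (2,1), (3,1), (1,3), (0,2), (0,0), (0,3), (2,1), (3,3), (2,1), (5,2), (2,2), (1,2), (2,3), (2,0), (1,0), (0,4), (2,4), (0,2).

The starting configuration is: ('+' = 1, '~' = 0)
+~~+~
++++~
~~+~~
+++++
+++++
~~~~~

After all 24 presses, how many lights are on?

0) +~~+~
++++~
~~+~~
+++++
+++++
~~~~~
1) +~~+~
++++~
~~+~~
+~+++
~~~++
~+~~~
2) ~+~+~
~+++~
~~+~~
+~+++
~~~++
~+~~~
3) ~+~+~
~++++
~~+++
+~++~
~~~++
~+~~~
4) ~+~+~
~++++
~~+++
+~+++
~~~~~
~+~~+
5) ~+~+~
~++++
~~+++
+~~++
~+++~
~++~+
6) ~+++~
~~~~+
~~~++
+~~++
~+++~
~++~+
7) ~+++~
~+~~+
+++++
++~++
~+++~
~++~+
8) ~+++~
~+~~+
+~+++
~~+++
~~++~
~++~+
9) ~++~~
~+++~
+~+~+
~~+++
~~++~
~++~+
10) ~~~+~
~+~+~
+~+~+
~~+++
~~++~
~++~+
11) ++~+~
++~+~
+~+~+
~~+++
~~++~
~++~+
12) +++~+
++~~~
+~+~+
~~+++
~~++~
~++~+
13) +++~+
+~~~~
~+~~+
~++++
~~++~
~++~+
14) +++~+
+~~~~
~+~++
~+~~~
~~+~~
~++~+
15) +++~+
++~~~
+~+++
~~~~~
~~+~~
~++~+
16) +++~+
++~~~
+~+++
~~~~~
~~~~~
~~~++
17) +++~+
+++~~
++~~+
~~+~~
~~~~~
~~~++
18) ++~~+
+~~+~
+++~+
~~+~~
~~~~~
~~~++
19) ++~~+
+~~~~
++~+~
~~++~
~~~~~
~~~++
20) ++~~+
~~~~~
~~~+~
+~++~
~~~~~
~~~++
21) ~+~~+
++~~~
+~~+~
+~++~
~~~~~
~~~++
22) ~+~+~
++~~+
+~~+~
+~++~
~~~~~
~~~++
23) ~+~+~
++~~~
+~~~+
+~+++
~~~~~
~~~++
24) ~~+~~
+++~~
+~~~+
+~+++
~~~~~
~~~++

12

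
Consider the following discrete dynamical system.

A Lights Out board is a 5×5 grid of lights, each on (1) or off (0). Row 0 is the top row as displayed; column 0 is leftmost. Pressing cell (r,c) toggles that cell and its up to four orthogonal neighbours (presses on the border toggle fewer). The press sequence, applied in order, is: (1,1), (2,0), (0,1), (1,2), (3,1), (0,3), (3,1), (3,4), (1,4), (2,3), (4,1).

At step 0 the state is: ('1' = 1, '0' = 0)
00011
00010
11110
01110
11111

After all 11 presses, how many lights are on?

gen 0: 00011
00010
11110
01110
11111
gen 1: 01011
11110
10110
01110
11111
gen 2: 01011
01110
01110
11110
11111
gen 3: 10111
00110
01110
11110
11111
gen 4: 10011
01000
01010
11110
11111
gen 5: 10011
01000
00010
00010
10111
gen 6: 10100
01010
00010
00010
10111
gen 7: 10100
01010
01010
11110
11111
gen 8: 10100
01010
01011
11101
11110
gen 9: 10101
01001
01010
11101
11110
gen 10: 10101
01011
01101
11111
11110
gen 11: 10101
01011
01101
10111
00010

14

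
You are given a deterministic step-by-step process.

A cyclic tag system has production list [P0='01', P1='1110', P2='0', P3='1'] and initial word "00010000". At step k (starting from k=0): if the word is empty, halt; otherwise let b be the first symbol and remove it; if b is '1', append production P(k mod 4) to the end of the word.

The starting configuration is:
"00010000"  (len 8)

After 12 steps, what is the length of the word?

t=0: "00010000"  (len 8)
t=1: "0010000"  (len 7)
t=2: "010000"  (len 6)
t=3: "10000"  (len 5)
t=4: "00001"  (len 5)
t=5: "0001"  (len 4)
t=6: "001"  (len 3)
t=7: "01"  (len 2)
t=8: "1"  (len 1)
t=9: "01"  (len 2)
t=10: "1"  (len 1)
t=11: "0"  (len 1)
t=12: (halted — word empty)

0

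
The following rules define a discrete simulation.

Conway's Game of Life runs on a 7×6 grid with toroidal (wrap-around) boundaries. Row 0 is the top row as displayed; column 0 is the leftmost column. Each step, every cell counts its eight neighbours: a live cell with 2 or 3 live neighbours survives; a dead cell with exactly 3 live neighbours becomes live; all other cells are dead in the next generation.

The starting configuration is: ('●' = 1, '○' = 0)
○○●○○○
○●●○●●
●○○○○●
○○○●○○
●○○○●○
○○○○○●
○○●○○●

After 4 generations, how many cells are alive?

k=0  ○○●○○○
○●●○●●
●○○○○●
○○○●○○
●○○○●○
○○○○○●
○○●○○●
k=1  ●○●○●●
○●●●●●
●●●●○●
●○○○●○
○○○○●●
●○○○●●
○○○○○○
k=2  ●○●○○○
○○○○○○
○○○○○○
○○●○○○
○○○●○○
●○○○●○
○●○●○○
k=3  ○●●○○○
○○○○○○
○○○○○○
○○○○○○
○○○●○○
○○●●●○
●●●●○●
k=4  ○○○●○○
○○○○○○
○○○○○○
○○○○○○
○○●●●○
●○○○○●
●○○○○●

8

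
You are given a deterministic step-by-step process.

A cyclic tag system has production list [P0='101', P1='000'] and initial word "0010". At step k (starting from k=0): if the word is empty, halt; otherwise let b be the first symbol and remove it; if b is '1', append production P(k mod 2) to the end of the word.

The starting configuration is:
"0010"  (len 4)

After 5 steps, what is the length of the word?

step 0: "0010"  (len 4)
step 1: "010"  (len 3)
step 2: "10"  (len 2)
step 3: "0101"  (len 4)
step 4: "101"  (len 3)
step 5: "01101"  (len 5)

5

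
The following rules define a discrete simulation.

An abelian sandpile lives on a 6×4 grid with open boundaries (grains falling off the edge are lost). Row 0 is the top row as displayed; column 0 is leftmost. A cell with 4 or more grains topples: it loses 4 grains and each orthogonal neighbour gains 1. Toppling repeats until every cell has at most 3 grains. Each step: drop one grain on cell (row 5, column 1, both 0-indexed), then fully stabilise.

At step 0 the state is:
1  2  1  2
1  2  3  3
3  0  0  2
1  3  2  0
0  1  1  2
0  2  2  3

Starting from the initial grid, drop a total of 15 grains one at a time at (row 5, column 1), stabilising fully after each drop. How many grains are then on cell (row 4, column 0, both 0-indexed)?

3

0) 1  2  1  2
1  2  3  3
3  0  0  2
1  3  2  0
0  1  1  2
0  2  2  3
1) 1  2  1  2
1  2  3  3
3  0  0  2
1  3  2  0
0  1  1  2
0  3  2  3
2) 1  2  1  2
1  2  3  3
3  0  0  2
1  3  2  0
0  2  1  2
1  0  3  3
3) 1  2  1  2
1  2  3  3
3  0  0  2
1  3  2  0
0  2  1  2
1  1  3  3
4) 1  2  1  2
1  2  3  3
3  0  0  2
1  3  2  0
0  2  1  2
1  2  3  3
5) 1  2  1  2
1  2  3  3
3  0  0  2
1  3  2  0
0  2  1  2
1  3  3  3
6) 1  2  1  2
1  2  3  3
3  0  0  2
1  3  2  0
0  3  2  3
2  1  1  0
7) 1  2  1  2
1  2  3  3
3  0  0  2
1  3  2  0
0  3  2  3
2  2  1  0
8) 1  2  1  2
1  2  3  3
3  0  0  2
1  3  2  0
0  3  2  3
2  3  1  0
9) 1  2  1  2
1  2  3  3
3  1  0  2
2  0  3  0
1  1  3  3
3  1  2  0
10) 1  2  1  2
1  2  3  3
3  1  0  2
2  0  3  0
1  1  3  3
3  2  2  0
11) 1  2  1  2
1  2  3  3
3  1  0  2
2  0  3  0
1  1  3  3
3  3  2  0
12) 1  2  1  2
1  2  3  3
3  1  0  2
2  0  3  0
2  2  3  3
0  1  3  0
13) 1  2  1  2
1  2  3  3
3  1  0  2
2  0  3  0
2  2  3  3
0  2  3  0
14) 1  2  1  2
1  2  3  3
3  1  0  2
2  0  3  0
2  2  3  3
0  3  3  0
15) 1  2  1  2
1  2  3  3
3  1  1  2
2  2  0  2
3  0  3  0
1  2  1  2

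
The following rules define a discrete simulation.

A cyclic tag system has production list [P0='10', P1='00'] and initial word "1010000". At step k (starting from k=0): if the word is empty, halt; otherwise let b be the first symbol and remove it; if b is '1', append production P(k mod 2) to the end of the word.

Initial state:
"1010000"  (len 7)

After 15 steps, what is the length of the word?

0

[0] "1010000"  (len 7)
[1] "01000010"  (len 8)
[2] "1000010"  (len 7)
[3] "00001010"  (len 8)
[4] "0001010"  (len 7)
[5] "001010"  (len 6)
[6] "01010"  (len 5)
[7] "1010"  (len 4)
[8] "01000"  (len 5)
[9] "1000"  (len 4)
[10] "00000"  (len 5)
[11] "0000"  (len 4)
[12] "000"  (len 3)
[13] "00"  (len 2)
[14] "0"  (len 1)
[15] (halted — word empty)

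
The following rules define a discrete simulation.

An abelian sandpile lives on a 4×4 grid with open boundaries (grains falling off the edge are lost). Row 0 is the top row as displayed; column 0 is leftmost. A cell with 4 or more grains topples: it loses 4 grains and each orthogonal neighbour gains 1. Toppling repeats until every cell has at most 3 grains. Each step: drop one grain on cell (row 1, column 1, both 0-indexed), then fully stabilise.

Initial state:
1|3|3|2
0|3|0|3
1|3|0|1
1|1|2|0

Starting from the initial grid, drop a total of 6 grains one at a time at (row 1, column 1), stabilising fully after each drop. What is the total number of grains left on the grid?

28

k=0  1|3|3|2
0|3|0|3
1|3|0|1
1|1|2|0
k=1  2|1|0|3
1|2|2|3
2|0|1|1
1|2|2|0
k=2  2|1|0|3
1|3|2|3
2|0|1|1
1|2|2|0
k=3  2|2|0|3
2|0|3|3
2|1|1|1
1|2|2|0
k=4  2|2|0|3
2|1|3|3
2|1|1|1
1|2|2|0
k=5  2|2|0|3
2|2|3|3
2|1|1|1
1|2|2|0
k=6  2|2|0|3
2|3|3|3
2|1|1|1
1|2|2|0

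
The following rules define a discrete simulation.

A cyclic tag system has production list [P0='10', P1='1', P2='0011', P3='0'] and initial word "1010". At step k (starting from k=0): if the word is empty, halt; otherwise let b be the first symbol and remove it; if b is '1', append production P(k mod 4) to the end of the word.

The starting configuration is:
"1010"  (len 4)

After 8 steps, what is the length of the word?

4

0) "1010"  (len 4)
1) "01010"  (len 5)
2) "1010"  (len 4)
3) "0100011"  (len 7)
4) "100011"  (len 6)
5) "0001110"  (len 7)
6) "001110"  (len 6)
7) "01110"  (len 5)
8) "1110"  (len 4)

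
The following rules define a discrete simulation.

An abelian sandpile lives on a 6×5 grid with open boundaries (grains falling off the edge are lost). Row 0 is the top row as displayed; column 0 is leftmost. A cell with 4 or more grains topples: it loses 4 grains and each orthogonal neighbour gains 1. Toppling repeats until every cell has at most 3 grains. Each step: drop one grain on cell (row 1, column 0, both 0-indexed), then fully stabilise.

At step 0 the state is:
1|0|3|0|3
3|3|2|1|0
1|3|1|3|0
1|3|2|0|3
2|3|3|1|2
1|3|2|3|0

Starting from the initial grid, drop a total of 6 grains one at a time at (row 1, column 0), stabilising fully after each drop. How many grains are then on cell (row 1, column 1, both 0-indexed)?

gen 0: 1|0|3|0|3
3|3|2|1|0
1|3|1|3|0
1|3|2|0|3
2|3|3|1|2
1|3|2|3|0
gen 1: 2|1|3|0|3
1|1|3|1|0
3|1|3|3|0
2|2|0|1|3
3|2|2|3|2
2|1|1|0|1
gen 2: 2|1|3|0|3
2|1|3|1|0
3|1|3|3|0
2|2|0|1|3
3|2|2|3|2
2|1|1|0|1
gen 3: 2|1|3|0|3
3|1|3|1|0
3|1|3|3|0
2|2|0|1|3
3|2|2|3|2
2|1|1|0|1
gen 4: 3|1|3|0|3
1|2|3|1|0
0|2|3|3|0
3|2|0|1|3
3|2|2|3|2
2|1|1|0|1
gen 5: 3|1|3|0|3
2|2|3|1|0
0|2|3|3|0
3|2|0|1|3
3|2|2|3|2
2|1|1|0|1
gen 6: 3|1|3|0|3
3|2|3|1|0
0|2|3|3|0
3|2|0|1|3
3|2|2|3|2
2|1|1|0|1

2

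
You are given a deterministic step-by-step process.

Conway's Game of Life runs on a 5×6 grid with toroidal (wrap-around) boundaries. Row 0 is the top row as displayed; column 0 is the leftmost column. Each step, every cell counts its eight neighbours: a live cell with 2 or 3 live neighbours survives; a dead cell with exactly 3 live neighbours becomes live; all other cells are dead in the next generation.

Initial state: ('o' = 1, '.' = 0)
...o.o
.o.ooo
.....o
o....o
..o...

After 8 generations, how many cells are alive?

k=0  ...o.o
.o.ooo
.....o
o....o
..o...
k=1  o..o.o
..oo.o
......
o....o
o...oo
k=2  .ooo..
o.oo.o
o...oo
o...o.
.o....
k=3  ...oo.
......
......
oo..o.
oo.o..
k=4  ..ooo.
......
......
ooo..o
oo.o..
k=5  .oooo.
...o..
oo....
..o..o
......
k=6  ..ooo.
o..oo.
ooo...
oo....
.o..o.
k=7  .oo...
o...o.
..oo..
.....o
oo..oo
k=8  ..ooo.
......
...ooo
.ooo.o
.oo.oo

14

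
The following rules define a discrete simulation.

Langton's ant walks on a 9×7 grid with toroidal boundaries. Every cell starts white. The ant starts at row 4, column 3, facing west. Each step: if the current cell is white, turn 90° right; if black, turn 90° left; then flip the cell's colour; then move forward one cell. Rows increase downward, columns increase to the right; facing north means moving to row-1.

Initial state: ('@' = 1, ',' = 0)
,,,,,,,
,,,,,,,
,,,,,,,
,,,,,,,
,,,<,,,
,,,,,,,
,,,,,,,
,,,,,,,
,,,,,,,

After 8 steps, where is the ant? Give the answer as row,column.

4,3

step 0: ,,,,,,,
,,,,,,,
,,,,,,,
,,,,,,,
,,,<,,,
,,,,,,,
,,,,,,,
,,,,,,,
,,,,,,,
step 1: ,,,,,,,
,,,,,,,
,,,,,,,
,,,^,,,
,,,@,,,
,,,,,,,
,,,,,,,
,,,,,,,
,,,,,,,
step 2: ,,,,,,,
,,,,,,,
,,,,,,,
,,,@>,,
,,,@,,,
,,,,,,,
,,,,,,,
,,,,,,,
,,,,,,,
step 3: ,,,,,,,
,,,,,,,
,,,,,,,
,,,@@,,
,,,@v,,
,,,,,,,
,,,,,,,
,,,,,,,
,,,,,,,
step 4: ,,,,,,,
,,,,,,,
,,,,,,,
,,,@@,,
,,,<@,,
,,,,,,,
,,,,,,,
,,,,,,,
,,,,,,,
step 5: ,,,,,,,
,,,,,,,
,,,,,,,
,,,@@,,
,,,,@,,
,,,v,,,
,,,,,,,
,,,,,,,
,,,,,,,
step 6: ,,,,,,,
,,,,,,,
,,,,,,,
,,,@@,,
,,,,@,,
,,<@,,,
,,,,,,,
,,,,,,,
,,,,,,,
step 7: ,,,,,,,
,,,,,,,
,,,,,,,
,,,@@,,
,,^,@,,
,,@@,,,
,,,,,,,
,,,,,,,
,,,,,,,
step 8: ,,,,,,,
,,,,,,,
,,,,,,,
,,,@@,,
,,@>@,,
,,@@,,,
,,,,,,,
,,,,,,,
,,,,,,,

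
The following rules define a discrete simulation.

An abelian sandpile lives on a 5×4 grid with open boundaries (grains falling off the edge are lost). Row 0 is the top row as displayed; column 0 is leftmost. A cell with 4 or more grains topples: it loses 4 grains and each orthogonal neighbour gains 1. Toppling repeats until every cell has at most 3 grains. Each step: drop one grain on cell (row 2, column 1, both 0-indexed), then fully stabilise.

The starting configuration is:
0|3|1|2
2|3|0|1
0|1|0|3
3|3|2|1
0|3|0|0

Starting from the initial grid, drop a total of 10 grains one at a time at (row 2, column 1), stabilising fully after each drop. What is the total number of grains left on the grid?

32

gen 0: 0|3|1|2
2|3|0|1
0|1|0|3
3|3|2|1
0|3|0|0
gen 1: 0|3|1|2
2|3|0|1
0|2|0|3
3|3|2|1
0|3|0|0
gen 2: 0|3|1|2
2|3|0|1
0|3|0|3
3|3|2|1
0|3|0|0
gen 3: 1|0|2|2
3|1|1|1
2|2|1|3
0|2|3|1
2|0|1|0
gen 4: 1|0|2|2
3|1|1|1
2|3|1|3
0|2|3|1
2|0|1|0
gen 5: 1|0|2|2
3|2|1|1
3|0|2|3
0|3|3|1
2|0|1|0
gen 6: 1|0|2|2
3|2|1|1
3|1|2|3
0|3|3|1
2|0|1|0
gen 7: 1|0|2|2
3|2|1|1
3|2|2|3
0|3|3|1
2|0|1|0
gen 8: 1|0|2|2
3|2|1|1
3|3|2|3
0|3|3|1
2|0|1|0
gen 9: 2|1|2|2
1|1|3|2
2|0|2|0
2|2|1|3
2|1|2|0
gen 10: 2|1|2|2
1|1|3|2
2|1|2|0
2|2|1|3
2|1|2|0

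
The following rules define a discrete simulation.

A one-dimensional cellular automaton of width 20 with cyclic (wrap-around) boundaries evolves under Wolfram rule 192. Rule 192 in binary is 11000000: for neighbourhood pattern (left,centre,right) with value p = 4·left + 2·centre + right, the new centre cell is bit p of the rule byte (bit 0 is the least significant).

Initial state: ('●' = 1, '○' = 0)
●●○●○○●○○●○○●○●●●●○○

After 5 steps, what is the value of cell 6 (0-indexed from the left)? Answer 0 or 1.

0

0) ●●○●○○●○○●○○●○●●●●○○
1) ○●○○○○○○○○○○○○○●●●○○
2) ○○○○○○○○○○○○○○○○●●○○
3) ○○○○○○○○○○○○○○○○○●○○
4) ○○○○○○○○○○○○○○○○○○○○
5) ○○○○○○○○○○○○○○○○○○○○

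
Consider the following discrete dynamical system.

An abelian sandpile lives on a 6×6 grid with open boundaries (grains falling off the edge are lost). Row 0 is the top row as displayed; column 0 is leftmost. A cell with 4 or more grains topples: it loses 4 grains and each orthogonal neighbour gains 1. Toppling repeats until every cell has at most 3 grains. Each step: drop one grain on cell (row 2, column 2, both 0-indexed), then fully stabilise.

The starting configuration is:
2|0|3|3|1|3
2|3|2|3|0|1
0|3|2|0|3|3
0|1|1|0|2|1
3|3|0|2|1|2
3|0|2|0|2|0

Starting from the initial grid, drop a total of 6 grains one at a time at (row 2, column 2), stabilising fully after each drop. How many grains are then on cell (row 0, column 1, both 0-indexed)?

2

k=0  2|0|3|3|1|3
2|3|2|3|0|1
0|3|2|0|3|3
0|1|1|0|2|1
3|3|0|2|1|2
3|0|2|0|2|0
k=1  2|0|3|3|1|3
2|3|2|3|0|1
0|3|3|0|3|3
0|1|1|0|2|1
3|3|0|2|1|2
3|0|2|0|2|0
k=2  2|2|1|1|2|3
3|1|2|1|1|1
1|1|2|2|3|3
0|2|2|0|2|1
3|3|0|2|1|2
3|0|2|0|2|0
k=3  2|2|1|1|2|3
3|1|2|1|1|1
1|1|3|2|3|3
0|2|2|0|2|1
3|3|0|2|1|2
3|0|2|0|2|0
k=4  2|2|1|1|2|3
3|1|3|1|1|1
1|2|0|3|3|3
0|2|3|0|2|1
3|3|0|2|1|2
3|0|2|0|2|0
k=5  2|2|1|1|2|3
3|1|3|1|1|1
1|2|1|3|3|3
0|2|3|0|2|1
3|3|0|2|1|2
3|0|2|0|2|0
k=6  2|2|1|1|2|3
3|1|3|1|1|1
1|2|2|3|3|3
0|2|3|0|2|1
3|3|0|2|1|2
3|0|2|0|2|0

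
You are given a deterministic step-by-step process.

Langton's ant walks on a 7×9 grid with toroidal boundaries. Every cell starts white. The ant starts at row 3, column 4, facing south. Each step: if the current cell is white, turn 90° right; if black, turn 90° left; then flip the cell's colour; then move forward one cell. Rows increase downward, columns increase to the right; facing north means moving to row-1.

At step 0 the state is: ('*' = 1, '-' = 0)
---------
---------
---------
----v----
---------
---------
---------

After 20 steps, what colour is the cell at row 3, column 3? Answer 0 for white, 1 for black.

k=0  ---------
---------
---------
----v----
---------
---------
---------
k=1  ---------
---------
---------
---<*----
---------
---------
---------
k=2  ---------
---------
---^-----
---**----
---------
---------
---------
k=3  ---------
---------
---*>----
---**----
---------
---------
---------
k=4  ---------
---------
---**----
---*v----
---------
---------
---------
k=5  ---------
---------
---**----
---*->---
---------
---------
---------
k=6  ---------
---------
---**----
---*-*---
-----v---
---------
---------
k=7  ---------
---------
---**----
---*-*---
----<*---
---------
---------
k=8  ---------
---------
---**----
---*^*---
----**---
---------
---------
k=9  ---------
---------
---**----
---**>---
----**---
---------
---------
k=10  ---------
---------
---**^---
---**----
----**---
---------
---------
k=11  ---------
---------
---***>--
---**----
----**---
---------
---------
k=12  ---------
---------
---****--
---**-v--
----**---
---------
---------
k=13  ---------
---------
---****--
---**<*--
----**---
---------
---------
k=14  ---------
---------
---**^*--
---****--
----**---
---------
---------
k=15  ---------
---------
---*<-*--
---****--
----**---
---------
---------
k=16  ---------
---------
---*--*--
---*v**--
----**---
---------
---------
k=17  ---------
---------
---*--*--
---*->*--
----**---
---------
---------
k=18  ---------
---------
---*-^*--
---*--*--
----**---
---------
---------
k=19  ---------
---------
---*-*>--
---*--*--
----**---
---------
---------
k=20  ---------
------^--
---*-*---
---*--*--
----**---
---------
---------

1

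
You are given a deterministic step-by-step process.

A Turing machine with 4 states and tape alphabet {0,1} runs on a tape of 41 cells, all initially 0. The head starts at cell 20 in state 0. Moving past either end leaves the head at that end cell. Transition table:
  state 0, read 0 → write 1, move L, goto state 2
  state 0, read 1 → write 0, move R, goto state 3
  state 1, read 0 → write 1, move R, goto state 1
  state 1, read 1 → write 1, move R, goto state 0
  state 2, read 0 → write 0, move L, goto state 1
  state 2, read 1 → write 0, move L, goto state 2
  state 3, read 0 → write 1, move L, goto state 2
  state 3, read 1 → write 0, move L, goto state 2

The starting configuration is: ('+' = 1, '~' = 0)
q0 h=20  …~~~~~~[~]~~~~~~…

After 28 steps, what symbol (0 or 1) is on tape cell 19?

0

[0] q0 h=20  …~~~~~~[~]~~~~~~…
[1] q2 h=19  …~~~~~~[~]+~~~~~…
[2] q1 h=18  …~~~~~~[~]~+~~~~…
[3] q1 h=19  …~~~~~+[~]+~~~~~…
[4] q1 h=20  …~~~~++[+]~~~~~~…
[5] q0 h=21  …~~~+++[~]~~~~~~…
[6] q2 h=20  …~~~~++[+]+~~~~~…
[7] q2 h=19  …~~~~~+[+]~+~~~~…
[8] q2 h=18  …~~~~~~[+]~~+~~~…
[9] q2 h=17  …~~~~~~[~]~~~+~~…
[10] q1 h=16  …~~~~~~[~]~~~~+~…
[11] q1 h=17  …~~~~~+[~]~~~+~~…
[12] q1 h=18  …~~~~++[~]~~+~~~…
[13] q1 h=19  …~~~+++[~]~+~~~~…
[14] q1 h=20  …~~++++[~]+~~~~~…
[15] q1 h=21  …~+++++[+]~~~~~~…
[16] q0 h=22  …++++++[~]~~~~~~…
[17] q2 h=21  …~+++++[+]+~~~~~…
[18] q2 h=20  …~~++++[+]~+~~~~…
[19] q2 h=19  …~~~+++[+]~~+~~~…
[20] q2 h=18  …~~~~++[+]~~~+~~…
[21] q2 h=17  …~~~~~+[+]~~~~+~…
[22] q2 h=16  …~~~~~~[+]~~~~~+…
[23] q2 h=15  …~~~~~~[~]~~~~~~…
[24] q1 h=14  …~~~~~~[~]~~~~~~…
[25] q1 h=15  …~~~~~+[~]~~~~~~…
[26] q1 h=16  …~~~~++[~]~~~~~+…
[27] q1 h=17  …~~~+++[~]~~~~+~…
[28] q1 h=18  …~~++++[~]~~~+~~…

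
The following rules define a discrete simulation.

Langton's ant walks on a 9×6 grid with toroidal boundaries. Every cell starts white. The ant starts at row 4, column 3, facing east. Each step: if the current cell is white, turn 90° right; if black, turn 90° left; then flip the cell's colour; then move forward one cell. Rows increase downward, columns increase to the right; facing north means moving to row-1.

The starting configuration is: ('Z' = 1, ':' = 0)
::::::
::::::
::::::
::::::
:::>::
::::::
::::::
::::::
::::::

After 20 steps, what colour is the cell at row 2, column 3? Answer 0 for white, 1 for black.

1

k=0  ::::::
::::::
::::::
::::::
:::>::
::::::
::::::
::::::
::::::
k=1  ::::::
::::::
::::::
::::::
:::Z::
:::v::
::::::
::::::
::::::
k=2  ::::::
::::::
::::::
::::::
:::Z::
::<Z::
::::::
::::::
::::::
k=3  ::::::
::::::
::::::
::::::
::^Z::
::ZZ::
::::::
::::::
::::::
k=4  ::::::
::::::
::::::
::::::
::Z>::
::ZZ::
::::::
::::::
::::::
k=5  ::::::
::::::
::::::
:::^::
::Z:::
::ZZ::
::::::
::::::
::::::
k=6  ::::::
::::::
::::::
:::Z>:
::Z:::
::ZZ::
::::::
::::::
::::::
k=7  ::::::
::::::
::::::
:::ZZ:
::Z:v:
::ZZ::
::::::
::::::
::::::
k=8  ::::::
::::::
::::::
:::ZZ:
::Z<Z:
::ZZ::
::::::
::::::
::::::
k=9  ::::::
::::::
::::::
:::^Z:
::ZZZ:
::ZZ::
::::::
::::::
::::::
k=10  ::::::
::::::
::::::
::<:Z:
::ZZZ:
::ZZ::
::::::
::::::
::::::
k=11  ::::::
::::::
::^:::
::Z:Z:
::ZZZ:
::ZZ::
::::::
::::::
::::::
k=12  ::::::
::::::
::Z>::
::Z:Z:
::ZZZ:
::ZZ::
::::::
::::::
::::::
k=13  ::::::
::::::
::ZZ::
::ZvZ:
::ZZZ:
::ZZ::
::::::
::::::
::::::
k=14  ::::::
::::::
::ZZ::
::<ZZ:
::ZZZ:
::ZZ::
::::::
::::::
::::::
k=15  ::::::
::::::
::ZZ::
:::ZZ:
::vZZ:
::ZZ::
::::::
::::::
::::::
k=16  ::::::
::::::
::ZZ::
:::ZZ:
:::>Z:
::ZZ::
::::::
::::::
::::::
k=17  ::::::
::::::
::ZZ::
:::^Z:
::::Z:
::ZZ::
::::::
::::::
::::::
k=18  ::::::
::::::
::ZZ::
::<:Z:
::::Z:
::ZZ::
::::::
::::::
::::::
k=19  ::::::
::::::
::^Z::
::Z:Z:
::::Z:
::ZZ::
::::::
::::::
::::::
k=20  ::::::
::::::
:<:Z::
::Z:Z:
::::Z:
::ZZ::
::::::
::::::
::::::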